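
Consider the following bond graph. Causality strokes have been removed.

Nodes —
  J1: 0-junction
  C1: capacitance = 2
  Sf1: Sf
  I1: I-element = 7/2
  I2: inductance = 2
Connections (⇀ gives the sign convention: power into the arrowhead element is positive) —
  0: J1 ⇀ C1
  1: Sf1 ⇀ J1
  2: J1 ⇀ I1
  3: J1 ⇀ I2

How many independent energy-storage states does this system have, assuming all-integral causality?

#1 →Sf1  (Sf1 fixes flow; stroke at Sf1)
#0 →J1  (prefer integral on C1)
#2 →I1  (0-jn J1 has e-setter on 0)
#3 →I2  (0-jn J1 has e-setter on 0)

3  (C1, I1, I2 all integral)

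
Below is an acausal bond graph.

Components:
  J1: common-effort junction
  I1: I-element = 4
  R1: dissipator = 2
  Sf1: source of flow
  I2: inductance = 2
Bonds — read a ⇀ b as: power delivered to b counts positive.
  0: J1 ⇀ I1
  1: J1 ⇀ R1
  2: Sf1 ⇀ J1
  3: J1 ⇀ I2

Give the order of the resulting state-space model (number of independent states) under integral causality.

b2 stroke at Sf1  (Sf1 fixes flow; stroke at Sf1)
b0 stroke at I1  (I1: I, integral causality)
b3 stroke at I2  (I2: I, integral causality)
b1 stroke at J1  (J1: last free bond brings effort in)

2  (I1, I2 all integral)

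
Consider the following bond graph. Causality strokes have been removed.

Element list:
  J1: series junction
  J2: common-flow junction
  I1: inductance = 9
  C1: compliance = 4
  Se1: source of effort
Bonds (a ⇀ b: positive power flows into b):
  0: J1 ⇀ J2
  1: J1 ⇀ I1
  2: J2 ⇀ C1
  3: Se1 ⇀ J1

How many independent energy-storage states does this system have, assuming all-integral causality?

2  (C1, I1 all integral)

#3 |J1  (source Se1 imposes e)
#1 |I1  (I1: I, integral causality)
#0 |J1  (J1: bond 1 brought flow, rest push out)
#2 |J2  (common-f at J2 fixed by 0)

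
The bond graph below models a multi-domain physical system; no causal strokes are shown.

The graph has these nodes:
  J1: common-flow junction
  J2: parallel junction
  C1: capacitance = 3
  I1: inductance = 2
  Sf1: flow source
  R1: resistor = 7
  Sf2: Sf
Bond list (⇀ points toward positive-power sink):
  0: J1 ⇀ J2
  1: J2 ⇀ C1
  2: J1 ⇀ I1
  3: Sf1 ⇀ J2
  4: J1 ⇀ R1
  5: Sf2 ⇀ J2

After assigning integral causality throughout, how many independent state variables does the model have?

2  (C1, I1 all integral)

b3 stroke at Sf1  (Sf1: flow source, stroke at near end)
b5 stroke at Sf2  (Sf2: flow source, stroke at near end)
b1 stroke at J2  (C1: C, integral causality)
b0 stroke at J1  (common-e at J2 fixed by 1)
b2 stroke at I1  (I1 integral (f out))
b4 stroke at J1  (J1 flow already set via bond 2)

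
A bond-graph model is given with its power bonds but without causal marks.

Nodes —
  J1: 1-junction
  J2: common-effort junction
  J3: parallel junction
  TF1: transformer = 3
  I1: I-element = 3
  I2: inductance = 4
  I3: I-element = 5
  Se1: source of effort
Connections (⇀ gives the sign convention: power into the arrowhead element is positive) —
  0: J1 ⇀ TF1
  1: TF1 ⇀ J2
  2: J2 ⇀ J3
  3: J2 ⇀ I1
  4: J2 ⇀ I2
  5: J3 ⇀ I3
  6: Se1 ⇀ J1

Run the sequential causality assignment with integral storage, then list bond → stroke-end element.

#6 stroke at J1  (Se1 fixes effort; stroke away)
#0 stroke at TF1  (J1: last free bond brings flow in)
#1 stroke at J2  (TF TF1: opposite of bond 0)
#2 stroke at J3  (J2: bond 1 brought effort, rest push out)
#3 stroke at I1  (0-jn J2 has e-setter on 1)
#4 stroke at I2  (0-jn J2 has e-setter on 1)
#5 stroke at I3  (J3: bond 2 brought effort, rest push out)

β0 →TF1
β1 →J2
β2 →J3
β3 →I1
β4 →I2
β5 →I3
β6 →J1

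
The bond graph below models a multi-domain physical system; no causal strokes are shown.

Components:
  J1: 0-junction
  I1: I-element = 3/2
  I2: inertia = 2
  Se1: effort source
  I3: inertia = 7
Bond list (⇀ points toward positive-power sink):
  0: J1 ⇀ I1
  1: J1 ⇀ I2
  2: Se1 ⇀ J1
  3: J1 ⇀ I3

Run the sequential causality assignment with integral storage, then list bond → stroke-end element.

bond 2 →J1  (source Se1 imposes e)
bond 0 →I1  (0-jn J1 has e-setter on 2)
bond 1 →I2  (common-e at J1 fixed by 2)
bond 3 →I3  (common-e at J1 fixed by 2)

β0 stroke at I1
β1 stroke at I2
β2 stroke at J1
β3 stroke at I3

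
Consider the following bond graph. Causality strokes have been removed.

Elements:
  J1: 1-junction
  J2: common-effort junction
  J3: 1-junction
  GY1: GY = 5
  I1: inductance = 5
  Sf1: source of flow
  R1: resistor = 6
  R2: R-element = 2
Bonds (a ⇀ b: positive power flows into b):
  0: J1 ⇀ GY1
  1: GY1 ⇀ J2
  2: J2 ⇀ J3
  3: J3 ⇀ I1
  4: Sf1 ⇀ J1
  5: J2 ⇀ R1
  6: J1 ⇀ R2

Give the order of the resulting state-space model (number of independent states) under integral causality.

1  (I1 all integral)

b4 |Sf1  (source Sf1 imposes f)
b0 |J1  (J1 flow already set via bond 4)
b6 |J1  (common-f at J1 fixed by 4)
b1 |J2  (GY1 both-in/both-out from 0)
b2 |J3  (J2: bond 1 brought effort, rest push out)
b5 |R1  (J2: bond 1 brought effort, rest push out)
b3 |I1  (only one flow-in slot at J3)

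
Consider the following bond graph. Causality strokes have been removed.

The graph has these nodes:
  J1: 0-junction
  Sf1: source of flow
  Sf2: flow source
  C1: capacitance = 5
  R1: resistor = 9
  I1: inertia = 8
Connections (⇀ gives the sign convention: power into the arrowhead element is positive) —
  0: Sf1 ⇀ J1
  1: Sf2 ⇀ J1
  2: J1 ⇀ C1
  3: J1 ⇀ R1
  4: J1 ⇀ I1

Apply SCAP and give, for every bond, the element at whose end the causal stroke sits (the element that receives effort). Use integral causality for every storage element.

#0 stroke→Sf1
#1 stroke→Sf2
#2 stroke→J1
#3 stroke→R1
#4 stroke→I1

bond 0 →Sf1  (Sf1 (Sf) sets flow on bond)
bond 1 →Sf2  (source Sf2 imposes f)
bond 2 →J1  (C1 integral (e out))
bond 3 →R1  (common-e at J1 fixed by 2)
bond 4 →I1  (0-jn J1 has e-setter on 2)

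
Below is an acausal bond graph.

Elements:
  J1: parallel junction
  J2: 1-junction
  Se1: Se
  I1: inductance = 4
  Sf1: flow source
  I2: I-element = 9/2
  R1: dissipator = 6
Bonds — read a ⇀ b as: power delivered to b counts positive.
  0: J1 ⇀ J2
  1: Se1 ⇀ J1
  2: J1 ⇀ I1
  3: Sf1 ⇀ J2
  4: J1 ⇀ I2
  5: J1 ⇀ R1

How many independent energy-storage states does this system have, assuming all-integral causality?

β1 |J1  (Se1 (Se) sets effort on bond)
β3 |Sf1  (source Sf1 imposes f)
β0 |J2  (J1: bond 1 brought effort, rest push out)
β2 |I1  (common-e at J1 fixed by 1)
β4 |I2  (J1: bond 1 brought effort, rest push out)
β5 |R1  (0-jn J1 has e-setter on 1)

2  (I1, I2 all integral)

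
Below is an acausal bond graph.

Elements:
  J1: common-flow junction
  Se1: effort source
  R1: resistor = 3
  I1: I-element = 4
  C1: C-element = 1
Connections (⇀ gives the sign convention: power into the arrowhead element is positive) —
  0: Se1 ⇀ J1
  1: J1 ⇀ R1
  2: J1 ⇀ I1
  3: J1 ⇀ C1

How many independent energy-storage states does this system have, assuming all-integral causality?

#0 |J1  (Se1: effort source, stroke at far end)
#2 |I1  (I1: I, integral causality)
#1 |J1  (J1 flow already set via bond 2)
#3 |J1  (J1: bond 2 brought flow, rest push out)

2  (C1, I1 all integral)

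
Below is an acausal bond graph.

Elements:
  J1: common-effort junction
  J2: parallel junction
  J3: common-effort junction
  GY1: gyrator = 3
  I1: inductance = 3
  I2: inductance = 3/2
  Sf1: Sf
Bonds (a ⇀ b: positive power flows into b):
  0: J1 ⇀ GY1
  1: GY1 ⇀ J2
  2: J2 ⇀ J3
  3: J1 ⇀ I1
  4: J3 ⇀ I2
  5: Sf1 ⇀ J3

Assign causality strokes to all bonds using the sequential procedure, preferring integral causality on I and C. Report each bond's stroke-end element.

b5 stroke at Sf1  (source Sf1 imposes f)
b3 stroke at I1  (I1: I, integral causality)
b0 stroke at J1  (closing 0-jn rule on J1)
b1 stroke at J2  (GY GY1: same side as bond 0)
b2 stroke at J3  (common-e at J2 fixed by 1)
b4 stroke at I2  (J3: bond 2 brought effort, rest push out)

b0 |J1
b1 |J2
b2 |J3
b3 |I1
b4 |I2
b5 |Sf1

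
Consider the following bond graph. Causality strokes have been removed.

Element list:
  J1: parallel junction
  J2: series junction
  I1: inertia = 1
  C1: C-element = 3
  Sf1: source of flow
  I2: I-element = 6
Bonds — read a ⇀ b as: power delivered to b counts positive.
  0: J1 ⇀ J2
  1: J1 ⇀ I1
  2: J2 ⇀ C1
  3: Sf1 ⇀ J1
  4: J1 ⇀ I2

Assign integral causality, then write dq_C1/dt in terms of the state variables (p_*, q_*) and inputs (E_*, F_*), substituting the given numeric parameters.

dq_C1/dt = F_Sf1 - p_I1 - p_I2/6

β3 stroke at Sf1  (source Sf1 imposes f)
β1 stroke at I1  (I1 outputs flow p/I1)
β2 stroke at J2  (C1 integral (e out))
β0 stroke at J1  (closing 1-jn rule on J2)
β4 stroke at I2  (J1: bond 0 brought effort, rest push out)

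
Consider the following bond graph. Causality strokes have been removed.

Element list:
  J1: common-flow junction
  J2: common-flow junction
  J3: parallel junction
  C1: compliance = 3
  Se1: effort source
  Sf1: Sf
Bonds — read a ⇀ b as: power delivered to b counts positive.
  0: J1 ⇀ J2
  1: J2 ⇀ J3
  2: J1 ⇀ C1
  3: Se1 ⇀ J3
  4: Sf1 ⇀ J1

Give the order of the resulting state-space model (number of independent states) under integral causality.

b3 →J3  (Se1: effort source, stroke at far end)
b4 →Sf1  (source Sf1 imposes f)
b0 →J1  (1-jn J1 has f-setter on 4)
b2 →J1  (common-f at J1 fixed by 4)
b1 →J2  (common-f at J2 fixed by 0)

1  (C1 all integral)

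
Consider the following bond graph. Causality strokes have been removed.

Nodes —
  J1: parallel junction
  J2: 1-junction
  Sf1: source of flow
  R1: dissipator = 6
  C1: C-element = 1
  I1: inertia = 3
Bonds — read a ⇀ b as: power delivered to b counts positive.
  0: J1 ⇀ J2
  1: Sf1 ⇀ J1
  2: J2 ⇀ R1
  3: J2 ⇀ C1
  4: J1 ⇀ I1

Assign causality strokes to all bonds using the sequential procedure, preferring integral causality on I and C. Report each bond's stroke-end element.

bond 0 |J1
bond 1 |Sf1
bond 2 |J2
bond 3 |J2
bond 4 |I1

β1 →Sf1  (Sf1: flow source, stroke at near end)
β3 →J2  (C1 outputs effort q/C1)
β4 →I1  (prefer integral on I1)
β0 →J1  (J1 needs exactly one e-in)
β2 →J2  (J2 flow already set via bond 0)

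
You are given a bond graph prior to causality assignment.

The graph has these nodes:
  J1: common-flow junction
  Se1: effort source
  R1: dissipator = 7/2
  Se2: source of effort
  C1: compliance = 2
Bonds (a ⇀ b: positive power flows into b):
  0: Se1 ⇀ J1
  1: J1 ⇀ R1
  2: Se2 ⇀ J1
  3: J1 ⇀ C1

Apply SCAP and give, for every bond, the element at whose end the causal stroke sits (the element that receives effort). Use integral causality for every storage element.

β0 stroke at J1  (source Se1 imposes e)
β2 stroke at J1  (source Se2 imposes e)
β3 stroke at J1  (prefer integral on C1)
β1 stroke at R1  (J1 needs exactly one f-in)

#0 stroke→J1
#1 stroke→R1
#2 stroke→J1
#3 stroke→J1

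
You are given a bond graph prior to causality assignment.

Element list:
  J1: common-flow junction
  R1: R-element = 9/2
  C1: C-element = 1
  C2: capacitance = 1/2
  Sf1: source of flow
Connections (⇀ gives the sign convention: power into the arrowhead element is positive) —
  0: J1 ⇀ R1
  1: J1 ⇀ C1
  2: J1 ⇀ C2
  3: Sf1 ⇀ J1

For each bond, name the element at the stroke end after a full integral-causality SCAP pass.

b0 stroke at J1
b1 stroke at J1
b2 stroke at J1
b3 stroke at Sf1

β3 →Sf1  (source Sf1 imposes f)
β0 →J1  (J1 flow already set via bond 3)
β1 →J1  (1-jn J1 has f-setter on 3)
β2 →J1  (J1: bond 3 brought flow, rest push out)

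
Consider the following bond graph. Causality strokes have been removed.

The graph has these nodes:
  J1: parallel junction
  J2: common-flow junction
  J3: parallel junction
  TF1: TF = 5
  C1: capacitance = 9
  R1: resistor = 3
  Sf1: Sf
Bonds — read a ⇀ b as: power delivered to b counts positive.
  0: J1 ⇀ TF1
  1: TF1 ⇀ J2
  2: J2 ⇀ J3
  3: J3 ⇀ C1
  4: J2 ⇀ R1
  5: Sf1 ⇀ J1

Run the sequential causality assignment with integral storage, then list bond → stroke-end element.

b5 stroke at Sf1  (source Sf1 imposes f)
b0 stroke at J1  (J1 needs exactly one e-in)
b1 stroke at TF1  (through TF1, causality passes straight; one stroke at TF1)
b2 stroke at J2  (common-f at J2 fixed by 1)
b4 stroke at J2  (1-jn J2 has f-setter on 1)
b3 stroke at J3  (J3: last free bond brings effort in)

b0 |J1
b1 |TF1
b2 |J2
b3 |J3
b4 |J2
b5 |Sf1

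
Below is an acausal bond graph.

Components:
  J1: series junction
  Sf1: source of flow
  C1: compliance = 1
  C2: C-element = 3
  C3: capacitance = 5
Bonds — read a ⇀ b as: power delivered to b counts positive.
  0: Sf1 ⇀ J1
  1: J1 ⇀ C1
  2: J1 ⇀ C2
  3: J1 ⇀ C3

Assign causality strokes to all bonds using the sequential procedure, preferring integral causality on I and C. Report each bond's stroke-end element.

bond 0 stroke→Sf1  (Sf1: flow source, stroke at near end)
bond 1 stroke→J1  (J1: bond 0 brought flow, rest push out)
bond 2 stroke→J1  (J1: bond 0 brought flow, rest push out)
bond 3 stroke→J1  (1-jn J1 has f-setter on 0)

#0 →Sf1
#1 →J1
#2 →J1
#3 →J1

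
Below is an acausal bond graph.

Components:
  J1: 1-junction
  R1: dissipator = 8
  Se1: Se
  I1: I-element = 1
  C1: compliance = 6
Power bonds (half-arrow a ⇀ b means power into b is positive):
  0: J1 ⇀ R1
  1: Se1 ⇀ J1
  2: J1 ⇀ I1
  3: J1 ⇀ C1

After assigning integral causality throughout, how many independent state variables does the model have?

β1 |J1  (source Se1 imposes e)
β2 |I1  (prefer integral on I1)
β0 |J1  (J1 flow already set via bond 2)
β3 |J1  (J1: bond 2 brought flow, rest push out)

2  (C1, I1 all integral)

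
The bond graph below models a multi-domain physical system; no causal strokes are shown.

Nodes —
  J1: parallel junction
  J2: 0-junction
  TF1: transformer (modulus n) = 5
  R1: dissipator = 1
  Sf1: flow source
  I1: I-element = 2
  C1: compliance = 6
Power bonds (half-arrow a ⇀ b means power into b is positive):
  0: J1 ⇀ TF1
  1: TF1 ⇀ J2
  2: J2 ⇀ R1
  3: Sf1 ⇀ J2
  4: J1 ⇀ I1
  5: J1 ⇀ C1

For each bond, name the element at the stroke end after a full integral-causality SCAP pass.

b0 stroke→TF1
b1 stroke→J2
b2 stroke→R1
b3 stroke→Sf1
b4 stroke→I1
b5 stroke→J1

β3 |Sf1  (source Sf1 imposes f)
β4 |I1  (I1: I, integral causality)
β5 |J1  (C1: C, integral causality)
β0 |TF1  (common-e at J1 fixed by 5)
β1 |J2  (through TF1, causality passes straight; one stroke at TF1)
β2 |R1  (J2: bond 1 brought effort, rest push out)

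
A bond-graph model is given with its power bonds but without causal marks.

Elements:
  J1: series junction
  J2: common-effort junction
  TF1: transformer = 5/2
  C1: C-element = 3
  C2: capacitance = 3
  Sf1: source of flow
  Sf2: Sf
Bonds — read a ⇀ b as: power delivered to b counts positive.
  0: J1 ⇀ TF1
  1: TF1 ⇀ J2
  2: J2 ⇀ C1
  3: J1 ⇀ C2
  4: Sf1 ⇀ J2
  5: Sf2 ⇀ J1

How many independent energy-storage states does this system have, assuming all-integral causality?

bond 4 |Sf1  (Sf1 (Sf) sets flow on bond)
bond 5 |Sf2  (Sf2 (Sf) sets flow on bond)
bond 0 |J1  (J1 flow already set via bond 5)
bond 3 |J1  (1-jn J1 has f-setter on 5)
bond 1 |TF1  (TF1: transformer flips bond 0)
bond 2 |J2  (closing 0-jn rule on J2)

2  (C1, C2 all integral)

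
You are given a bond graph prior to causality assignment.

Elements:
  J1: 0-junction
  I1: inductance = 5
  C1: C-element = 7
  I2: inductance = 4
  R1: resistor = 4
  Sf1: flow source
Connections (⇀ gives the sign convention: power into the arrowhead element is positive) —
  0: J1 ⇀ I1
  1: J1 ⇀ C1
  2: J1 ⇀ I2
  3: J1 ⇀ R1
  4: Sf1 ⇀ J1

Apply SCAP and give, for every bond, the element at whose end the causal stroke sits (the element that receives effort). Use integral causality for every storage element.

#0 →I1
#1 →J1
#2 →I2
#3 →R1
#4 →Sf1

b4 →Sf1  (source Sf1 imposes f)
b0 →I1  (I1 integral (f out))
b1 →J1  (prefer integral on C1)
b2 →I2  (J1 effort already set via bond 1)
b3 →R1  (J1: bond 1 brought effort, rest push out)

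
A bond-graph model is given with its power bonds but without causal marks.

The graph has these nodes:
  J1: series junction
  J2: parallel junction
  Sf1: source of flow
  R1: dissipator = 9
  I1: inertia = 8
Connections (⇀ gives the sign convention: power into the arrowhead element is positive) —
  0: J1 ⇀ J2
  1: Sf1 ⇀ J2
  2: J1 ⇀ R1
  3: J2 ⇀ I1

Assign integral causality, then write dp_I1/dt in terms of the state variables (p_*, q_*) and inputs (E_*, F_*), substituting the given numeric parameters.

bond 1 →Sf1  (Sf1: flow source, stroke at near end)
bond 3 →I1  (I1: I, integral causality)
bond 0 →J2  (closing 0-jn rule on J2)
bond 2 →J1  (1-jn J1 has f-setter on 0)

dp_I1/dt = 9*F_Sf1 - 9*p_I1/8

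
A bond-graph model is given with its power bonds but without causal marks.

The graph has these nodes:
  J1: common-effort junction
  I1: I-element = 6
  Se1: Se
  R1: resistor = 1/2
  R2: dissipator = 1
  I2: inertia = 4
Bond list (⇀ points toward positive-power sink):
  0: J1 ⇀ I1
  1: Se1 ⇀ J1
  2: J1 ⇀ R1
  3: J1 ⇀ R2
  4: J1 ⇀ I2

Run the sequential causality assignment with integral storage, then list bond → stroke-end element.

bond 1 stroke at J1  (Se1: effort source, stroke at far end)
bond 0 stroke at I1  (common-e at J1 fixed by 1)
bond 2 stroke at R1  (J1: bond 1 brought effort, rest push out)
bond 3 stroke at R2  (common-e at J1 fixed by 1)
bond 4 stroke at I2  (J1 effort already set via bond 1)

b0 →I1
b1 →J1
b2 →R1
b3 →R2
b4 →I2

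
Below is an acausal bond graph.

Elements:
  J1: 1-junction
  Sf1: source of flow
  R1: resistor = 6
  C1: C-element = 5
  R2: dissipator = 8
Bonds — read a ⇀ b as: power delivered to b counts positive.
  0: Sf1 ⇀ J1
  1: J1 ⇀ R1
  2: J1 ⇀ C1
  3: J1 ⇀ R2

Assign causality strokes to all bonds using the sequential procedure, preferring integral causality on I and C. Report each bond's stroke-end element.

b0 |Sf1
b1 |J1
b2 |J1
b3 |J1

bond 0 stroke at Sf1  (Sf1 (Sf) sets flow on bond)
bond 1 stroke at J1  (J1 flow already set via bond 0)
bond 2 stroke at J1  (common-f at J1 fixed by 0)
bond 3 stroke at J1  (common-f at J1 fixed by 0)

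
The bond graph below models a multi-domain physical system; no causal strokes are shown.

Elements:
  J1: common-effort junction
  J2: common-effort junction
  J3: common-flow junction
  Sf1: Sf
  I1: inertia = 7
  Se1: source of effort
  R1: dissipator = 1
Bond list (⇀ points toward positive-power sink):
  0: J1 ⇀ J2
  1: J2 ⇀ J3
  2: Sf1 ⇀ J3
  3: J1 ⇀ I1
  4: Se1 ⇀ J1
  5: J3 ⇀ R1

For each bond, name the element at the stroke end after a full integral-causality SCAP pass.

#2 stroke at Sf1  (Sf1 (Sf) sets flow on bond)
#4 stroke at J1  (Se1 fixes effort; stroke away)
#0 stroke at J2  (J1: bond 4 brought effort, rest push out)
#3 stroke at I1  (J1 effort already set via bond 4)
#1 stroke at J3  (common-e at J2 fixed by 0)
#5 stroke at J3  (J3: bond 2 brought flow, rest push out)

β0 →J2
β1 →J3
β2 →Sf1
β3 →I1
β4 →J1
β5 →J3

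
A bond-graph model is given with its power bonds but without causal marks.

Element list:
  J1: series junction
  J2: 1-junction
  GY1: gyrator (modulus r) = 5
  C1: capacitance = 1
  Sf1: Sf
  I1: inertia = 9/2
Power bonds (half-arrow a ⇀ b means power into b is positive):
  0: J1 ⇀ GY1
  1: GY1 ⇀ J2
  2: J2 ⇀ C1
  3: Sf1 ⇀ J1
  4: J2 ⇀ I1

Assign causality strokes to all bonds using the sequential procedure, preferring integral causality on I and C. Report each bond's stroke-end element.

β0 stroke at J1
β1 stroke at J2
β2 stroke at J2
β3 stroke at Sf1
β4 stroke at I1

bond 3 |Sf1  (Sf1: flow source, stroke at near end)
bond 0 |J1  (J1 flow already set via bond 3)
bond 1 |J2  (GY1: gyrator matches bond 0)
bond 2 |J2  (C1 integral (e out))
bond 4 |I1  (only one flow-in slot at J2)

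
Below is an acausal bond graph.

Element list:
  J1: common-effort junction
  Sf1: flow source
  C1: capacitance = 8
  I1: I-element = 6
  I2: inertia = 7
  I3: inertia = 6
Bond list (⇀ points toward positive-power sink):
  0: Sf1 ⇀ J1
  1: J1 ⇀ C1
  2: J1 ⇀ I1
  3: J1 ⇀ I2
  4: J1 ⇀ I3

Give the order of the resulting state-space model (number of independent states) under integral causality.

b0 |Sf1  (Sf1: flow source, stroke at near end)
b1 |J1  (C1 outputs effort q/C1)
b2 |I1  (J1 effort already set via bond 1)
b3 |I2  (J1: bond 1 brought effort, rest push out)
b4 |I3  (common-e at J1 fixed by 1)

4  (C1, I1, I2, I3 all integral)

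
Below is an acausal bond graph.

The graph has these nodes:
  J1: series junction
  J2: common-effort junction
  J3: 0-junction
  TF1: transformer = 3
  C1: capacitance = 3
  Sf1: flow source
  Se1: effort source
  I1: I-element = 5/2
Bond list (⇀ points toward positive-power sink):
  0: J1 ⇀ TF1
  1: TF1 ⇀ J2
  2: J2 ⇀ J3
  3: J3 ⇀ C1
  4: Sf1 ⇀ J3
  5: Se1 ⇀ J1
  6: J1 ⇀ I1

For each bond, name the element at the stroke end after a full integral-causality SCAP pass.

β0 |J1
β1 |TF1
β2 |J2
β3 |J3
β4 |Sf1
β5 |J1
β6 |I1

bond 4 →Sf1  (Sf1 fixes flow; stroke at Sf1)
bond 5 →J1  (source Se1 imposes e)
bond 3 →J3  (C1 integral (e out))
bond 2 →J2  (J3 effort already set via bond 3)
bond 1 →TF1  (common-e at J2 fixed by 2)
bond 0 →J1  (TF1: transformer flips bond 1)
bond 6 →I1  (J1 needs exactly one f-in)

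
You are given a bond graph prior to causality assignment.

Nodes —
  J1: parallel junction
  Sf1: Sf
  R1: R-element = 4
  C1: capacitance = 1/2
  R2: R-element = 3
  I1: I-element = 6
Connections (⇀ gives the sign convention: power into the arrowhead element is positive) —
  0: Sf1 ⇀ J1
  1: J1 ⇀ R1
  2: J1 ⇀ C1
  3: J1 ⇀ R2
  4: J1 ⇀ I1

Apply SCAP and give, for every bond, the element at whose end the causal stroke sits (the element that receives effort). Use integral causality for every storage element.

β0 stroke at Sf1  (Sf1: flow source, stroke at near end)
β2 stroke at J1  (prefer integral on C1)
β1 stroke at R1  (0-jn J1 has e-setter on 2)
β3 stroke at R2  (J1: bond 2 brought effort, rest push out)
β4 stroke at I1  (J1 effort already set via bond 2)

bond 0 →Sf1
bond 1 →R1
bond 2 →J1
bond 3 →R2
bond 4 →I1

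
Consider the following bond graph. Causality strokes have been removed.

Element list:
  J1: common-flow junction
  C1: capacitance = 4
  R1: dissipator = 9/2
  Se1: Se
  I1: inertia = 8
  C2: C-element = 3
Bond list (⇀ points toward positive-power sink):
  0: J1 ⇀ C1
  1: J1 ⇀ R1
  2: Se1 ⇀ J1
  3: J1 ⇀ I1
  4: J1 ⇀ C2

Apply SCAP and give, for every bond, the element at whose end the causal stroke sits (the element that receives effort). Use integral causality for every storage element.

#0 stroke→J1
#1 stroke→J1
#2 stroke→J1
#3 stroke→I1
#4 stroke→J1

bond 2 |J1  (Se1 (Se) sets effort on bond)
bond 0 |J1  (C1 outputs effort q/C1)
bond 3 |I1  (I1 outputs flow p/I1)
bond 1 |J1  (common-f at J1 fixed by 3)
bond 4 |J1  (J1 flow already set via bond 3)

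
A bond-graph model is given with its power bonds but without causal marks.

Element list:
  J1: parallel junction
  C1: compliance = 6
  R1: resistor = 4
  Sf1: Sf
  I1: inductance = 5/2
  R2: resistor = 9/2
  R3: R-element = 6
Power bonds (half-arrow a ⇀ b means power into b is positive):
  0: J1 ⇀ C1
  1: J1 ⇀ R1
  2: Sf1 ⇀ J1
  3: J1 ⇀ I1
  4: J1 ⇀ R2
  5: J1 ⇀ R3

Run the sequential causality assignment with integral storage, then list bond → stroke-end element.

bond 0 stroke at J1
bond 1 stroke at R1
bond 2 stroke at Sf1
bond 3 stroke at I1
bond 4 stroke at R2
bond 5 stroke at R3

#2 stroke at Sf1  (Sf1 fixes flow; stroke at Sf1)
#0 stroke at J1  (C1 outputs effort q/C1)
#1 stroke at R1  (common-e at J1 fixed by 0)
#3 stroke at I1  (common-e at J1 fixed by 0)
#4 stroke at R2  (common-e at J1 fixed by 0)
#5 stroke at R3  (J1: bond 0 brought effort, rest push out)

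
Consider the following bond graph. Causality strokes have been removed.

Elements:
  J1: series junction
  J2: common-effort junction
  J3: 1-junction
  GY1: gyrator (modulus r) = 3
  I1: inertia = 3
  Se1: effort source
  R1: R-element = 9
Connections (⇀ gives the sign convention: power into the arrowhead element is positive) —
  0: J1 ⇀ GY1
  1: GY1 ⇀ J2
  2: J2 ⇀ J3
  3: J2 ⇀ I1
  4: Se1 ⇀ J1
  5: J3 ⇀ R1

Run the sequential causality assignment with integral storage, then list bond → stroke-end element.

β4 →J1  (source Se1 imposes e)
β0 →GY1  (J1: last free bond brings flow in)
β1 →GY1  (GY GY1: same side as bond 0)
β3 →I1  (prefer integral on I1)
β2 →J2  (J2: last free bond brings effort in)
β5 →J3  (J3 flow already set via bond 2)

b0 →GY1
b1 →GY1
b2 →J2
b3 →I1
b4 →J1
b5 →J3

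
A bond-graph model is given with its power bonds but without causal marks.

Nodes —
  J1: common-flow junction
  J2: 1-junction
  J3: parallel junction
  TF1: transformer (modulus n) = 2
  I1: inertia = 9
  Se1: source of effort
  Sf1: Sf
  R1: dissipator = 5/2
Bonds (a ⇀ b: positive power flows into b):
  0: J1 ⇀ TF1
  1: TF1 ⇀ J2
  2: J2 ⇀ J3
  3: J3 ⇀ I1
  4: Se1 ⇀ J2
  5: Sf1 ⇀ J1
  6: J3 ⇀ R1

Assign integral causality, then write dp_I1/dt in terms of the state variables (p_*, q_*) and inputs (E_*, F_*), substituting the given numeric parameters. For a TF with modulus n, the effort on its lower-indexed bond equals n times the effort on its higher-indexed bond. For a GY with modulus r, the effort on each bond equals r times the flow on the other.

b4 stroke→J2  (Se1 (Se) sets effort on bond)
b5 stroke→Sf1  (Sf1: flow source, stroke at near end)
b0 stroke→J1  (common-f at J1 fixed by 5)
b1 stroke→TF1  (TF1 one-in-one-out from 0)
b2 stroke→J2  (J2: bond 1 brought flow, rest push out)
b3 stroke→I1  (prefer integral on I1)
b6 stroke→J3  (J3: last free bond brings effort in)

dp_I1/dt = 5*F_Sf1 - 5*p_I1/18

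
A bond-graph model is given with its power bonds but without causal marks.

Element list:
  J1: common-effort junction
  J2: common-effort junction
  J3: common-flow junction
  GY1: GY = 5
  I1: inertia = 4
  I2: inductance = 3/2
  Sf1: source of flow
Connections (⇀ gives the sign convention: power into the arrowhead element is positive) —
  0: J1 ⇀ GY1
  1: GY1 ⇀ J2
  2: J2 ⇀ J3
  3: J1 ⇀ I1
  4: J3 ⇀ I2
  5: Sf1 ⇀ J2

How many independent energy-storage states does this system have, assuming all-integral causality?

2  (I1, I2 all integral)

b5 stroke→Sf1  (Sf1 (Sf) sets flow on bond)
b3 stroke→I1  (I1: I, integral causality)
b0 stroke→J1  (J1 needs exactly one e-in)
b1 stroke→J2  (GY GY1: same side as bond 0)
b2 stroke→J3  (J2 effort already set via bond 1)
b4 stroke→I2  (closing 1-jn rule on J3)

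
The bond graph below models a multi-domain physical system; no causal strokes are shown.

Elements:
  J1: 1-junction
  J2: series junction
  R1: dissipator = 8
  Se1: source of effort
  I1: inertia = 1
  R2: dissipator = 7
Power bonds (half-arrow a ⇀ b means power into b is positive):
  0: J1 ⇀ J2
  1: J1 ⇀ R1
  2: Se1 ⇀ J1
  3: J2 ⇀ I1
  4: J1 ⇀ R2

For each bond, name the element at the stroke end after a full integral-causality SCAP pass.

β2 stroke at J1  (Se1 fixes effort; stroke away)
β3 stroke at I1  (I1 outputs flow p/I1)
β0 stroke at J2  (common-f at J2 fixed by 3)
β1 stroke at J1  (common-f at J1 fixed by 0)
β4 stroke at J1  (1-jn J1 has f-setter on 0)

β0 stroke→J2
β1 stroke→J1
β2 stroke→J1
β3 stroke→I1
β4 stroke→J1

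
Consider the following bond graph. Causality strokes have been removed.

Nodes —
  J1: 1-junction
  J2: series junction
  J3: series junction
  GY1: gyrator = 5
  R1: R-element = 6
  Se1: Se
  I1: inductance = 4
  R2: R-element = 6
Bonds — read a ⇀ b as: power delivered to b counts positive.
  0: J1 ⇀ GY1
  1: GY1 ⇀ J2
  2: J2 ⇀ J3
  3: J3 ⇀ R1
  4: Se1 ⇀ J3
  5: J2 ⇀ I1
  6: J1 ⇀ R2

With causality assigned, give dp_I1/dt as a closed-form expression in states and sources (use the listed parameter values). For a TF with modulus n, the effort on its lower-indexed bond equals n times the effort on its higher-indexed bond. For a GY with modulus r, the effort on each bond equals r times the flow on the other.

dp_I1/dt = E_Se1 - 61*p_I1/24

bond 4 |J3  (Se1: effort source, stroke at far end)
bond 5 |I1  (I1: I, integral causality)
bond 1 |J2  (J2: bond 5 brought flow, rest push out)
bond 2 |J2  (common-f at J2 fixed by 5)
bond 3 |J3  (common-f at J3 fixed by 2)
bond 0 |J1  (GY1: gyrator matches bond 1)
bond 6 |R2  (J1 needs exactly one f-in)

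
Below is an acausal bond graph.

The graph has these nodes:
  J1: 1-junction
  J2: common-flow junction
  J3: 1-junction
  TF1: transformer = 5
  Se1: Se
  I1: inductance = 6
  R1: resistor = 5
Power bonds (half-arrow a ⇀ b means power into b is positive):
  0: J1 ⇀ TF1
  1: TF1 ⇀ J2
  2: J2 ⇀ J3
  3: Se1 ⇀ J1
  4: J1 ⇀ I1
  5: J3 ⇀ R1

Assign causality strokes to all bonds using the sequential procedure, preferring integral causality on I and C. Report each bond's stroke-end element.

bond 0 stroke→J1
bond 1 stroke→TF1
bond 2 stroke→J2
bond 3 stroke→J1
bond 4 stroke→I1
bond 5 stroke→J3

β3 |J1  (Se1: effort source, stroke at far end)
β4 |I1  (I1 integral (f out))
β0 |J1  (J1 flow already set via bond 4)
β1 |TF1  (TF1: transformer flips bond 0)
β2 |J2  (J2: bond 1 brought flow, rest push out)
β5 |J3  (J3: bond 2 brought flow, rest push out)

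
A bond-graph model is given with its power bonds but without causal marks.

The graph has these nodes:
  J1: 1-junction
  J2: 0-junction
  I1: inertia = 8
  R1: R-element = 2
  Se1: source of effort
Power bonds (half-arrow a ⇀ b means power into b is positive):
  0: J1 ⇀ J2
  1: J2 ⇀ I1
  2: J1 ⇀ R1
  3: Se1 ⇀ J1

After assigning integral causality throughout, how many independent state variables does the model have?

1  (I1 all integral)

bond 3 →J1  (Se1 (Se) sets effort on bond)
bond 1 →I1  (I1 integral (f out))
bond 0 →J2  (J2: last free bond brings effort in)
bond 2 →J1  (J1 flow already set via bond 0)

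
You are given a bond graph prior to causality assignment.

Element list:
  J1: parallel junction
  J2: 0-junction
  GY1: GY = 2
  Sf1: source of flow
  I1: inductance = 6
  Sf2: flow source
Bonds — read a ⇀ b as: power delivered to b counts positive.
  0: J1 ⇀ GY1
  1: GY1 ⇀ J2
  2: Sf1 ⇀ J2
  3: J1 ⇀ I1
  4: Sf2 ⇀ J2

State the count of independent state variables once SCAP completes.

1  (I1 all integral)

#2 stroke→Sf1  (Sf1 fixes flow; stroke at Sf1)
#4 stroke→Sf2  (Sf2: flow source, stroke at near end)
#1 stroke→J2  (only one effort-in slot at J2)
#0 stroke→J1  (through GY1, causality inverts; strokes same side of GY1)
#3 stroke→I1  (J1: bond 0 brought effort, rest push out)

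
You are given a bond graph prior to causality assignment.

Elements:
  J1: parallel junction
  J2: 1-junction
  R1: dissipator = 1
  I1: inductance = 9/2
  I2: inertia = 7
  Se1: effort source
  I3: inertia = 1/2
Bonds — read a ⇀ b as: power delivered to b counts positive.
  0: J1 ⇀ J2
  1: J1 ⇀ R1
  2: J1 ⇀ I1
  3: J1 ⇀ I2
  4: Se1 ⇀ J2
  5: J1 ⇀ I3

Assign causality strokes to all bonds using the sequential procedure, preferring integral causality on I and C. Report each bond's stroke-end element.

bond 4 stroke at J2  (Se1 (Se) sets effort on bond)
bond 0 stroke at J1  (closing 1-jn rule on J2)
bond 1 stroke at R1  (J1 effort already set via bond 0)
bond 2 stroke at I1  (0-jn J1 has e-setter on 0)
bond 3 stroke at I2  (J1 effort already set via bond 0)
bond 5 stroke at I3  (0-jn J1 has e-setter on 0)

#0 →J1
#1 →R1
#2 →I1
#3 →I2
#4 →J2
#5 →I3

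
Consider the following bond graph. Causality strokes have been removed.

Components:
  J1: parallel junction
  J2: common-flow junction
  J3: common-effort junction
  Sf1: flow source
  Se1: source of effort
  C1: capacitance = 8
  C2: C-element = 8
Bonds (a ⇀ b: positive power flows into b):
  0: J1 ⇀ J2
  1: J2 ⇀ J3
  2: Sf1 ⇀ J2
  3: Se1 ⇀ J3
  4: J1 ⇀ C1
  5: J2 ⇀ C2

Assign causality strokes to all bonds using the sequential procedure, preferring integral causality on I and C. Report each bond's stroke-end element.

b0 stroke at J2
b1 stroke at J2
b2 stroke at Sf1
b3 stroke at J3
b4 stroke at J1
b5 stroke at J2

b2 |Sf1  (Sf1 (Sf) sets flow on bond)
b3 |J3  (Se1 fixes effort; stroke away)
b0 |J2  (J2: bond 2 brought flow, rest push out)
b1 |J2  (common-f at J2 fixed by 2)
b5 |J2  (J2 flow already set via bond 2)
b4 |J1  (closing 0-jn rule on J1)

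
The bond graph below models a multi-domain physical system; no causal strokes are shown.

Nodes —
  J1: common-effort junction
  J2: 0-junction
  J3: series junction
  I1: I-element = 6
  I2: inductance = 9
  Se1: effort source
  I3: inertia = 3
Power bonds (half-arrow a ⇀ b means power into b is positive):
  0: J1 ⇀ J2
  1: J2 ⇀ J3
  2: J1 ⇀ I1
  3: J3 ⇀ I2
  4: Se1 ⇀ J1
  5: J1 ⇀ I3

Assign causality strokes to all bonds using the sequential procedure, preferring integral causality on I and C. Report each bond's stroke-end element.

b4 stroke→J1  (source Se1 imposes e)
b0 stroke→J2  (J1 effort already set via bond 4)
b2 stroke→I1  (0-jn J1 has e-setter on 4)
b5 stroke→I3  (0-jn J1 has e-setter on 4)
b1 stroke→J3  (J2: bond 0 brought effort, rest push out)
b3 stroke→I2  (closing 1-jn rule on J3)

#0 stroke at J2
#1 stroke at J3
#2 stroke at I1
#3 stroke at I2
#4 stroke at J1
#5 stroke at I3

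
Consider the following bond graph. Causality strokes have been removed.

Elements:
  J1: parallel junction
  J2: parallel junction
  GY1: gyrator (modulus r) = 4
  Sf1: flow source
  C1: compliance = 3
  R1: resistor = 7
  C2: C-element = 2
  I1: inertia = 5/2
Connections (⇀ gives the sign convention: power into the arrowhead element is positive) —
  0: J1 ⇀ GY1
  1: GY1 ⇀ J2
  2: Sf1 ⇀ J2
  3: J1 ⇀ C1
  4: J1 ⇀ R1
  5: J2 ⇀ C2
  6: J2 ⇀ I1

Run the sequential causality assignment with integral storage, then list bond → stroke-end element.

bond 0 stroke→GY1
bond 1 stroke→GY1
bond 2 stroke→Sf1
bond 3 stroke→J1
bond 4 stroke→R1
bond 5 stroke→J2
bond 6 stroke→I1

b2 stroke at Sf1  (Sf1 (Sf) sets flow on bond)
b3 stroke at J1  (prefer integral on C1)
b0 stroke at GY1  (0-jn J1 has e-setter on 3)
b4 stroke at R1  (J1 effort already set via bond 3)
b1 stroke at GY1  (GY1 both-in/both-out from 0)
b5 stroke at J2  (C2 integral (e out))
b6 stroke at I1  (J2 effort already set via bond 5)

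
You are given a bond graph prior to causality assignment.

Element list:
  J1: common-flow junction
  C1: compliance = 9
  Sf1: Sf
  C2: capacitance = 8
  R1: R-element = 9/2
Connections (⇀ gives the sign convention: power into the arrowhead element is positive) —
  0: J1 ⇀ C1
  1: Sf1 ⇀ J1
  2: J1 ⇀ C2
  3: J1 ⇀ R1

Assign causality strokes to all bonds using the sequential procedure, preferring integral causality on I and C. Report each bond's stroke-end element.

b1 →Sf1  (Sf1 (Sf) sets flow on bond)
b0 →J1  (J1 flow already set via bond 1)
b2 →J1  (J1: bond 1 brought flow, rest push out)
b3 →J1  (J1: bond 1 brought flow, rest push out)

bond 0 stroke→J1
bond 1 stroke→Sf1
bond 2 stroke→J1
bond 3 stroke→J1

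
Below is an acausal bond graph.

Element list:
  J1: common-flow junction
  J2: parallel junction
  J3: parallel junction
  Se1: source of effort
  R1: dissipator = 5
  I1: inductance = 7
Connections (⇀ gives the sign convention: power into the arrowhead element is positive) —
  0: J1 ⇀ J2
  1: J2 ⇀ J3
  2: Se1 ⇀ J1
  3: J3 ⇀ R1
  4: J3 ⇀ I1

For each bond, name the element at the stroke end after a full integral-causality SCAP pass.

bond 2 stroke at J1  (Se1 (Se) sets effort on bond)
bond 0 stroke at J2  (only one flow-in slot at J1)
bond 1 stroke at J3  (0-jn J2 has e-setter on 0)
bond 3 stroke at R1  (0-jn J3 has e-setter on 1)
bond 4 stroke at I1  (J3: bond 1 brought effort, rest push out)

β0 stroke at J2
β1 stroke at J3
β2 stroke at J1
β3 stroke at R1
β4 stroke at I1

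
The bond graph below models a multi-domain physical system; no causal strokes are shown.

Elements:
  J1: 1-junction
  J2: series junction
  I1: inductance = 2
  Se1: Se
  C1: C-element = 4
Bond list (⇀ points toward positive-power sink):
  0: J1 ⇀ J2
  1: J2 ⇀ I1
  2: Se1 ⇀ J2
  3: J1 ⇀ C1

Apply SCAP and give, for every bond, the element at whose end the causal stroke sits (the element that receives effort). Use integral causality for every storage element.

bond 2 |J2  (source Se1 imposes e)
bond 1 |I1  (I1: I, integral causality)
bond 0 |J2  (1-jn J2 has f-setter on 1)
bond 3 |J1  (1-jn J1 has f-setter on 0)

bond 0 stroke→J2
bond 1 stroke→I1
bond 2 stroke→J2
bond 3 stroke→J1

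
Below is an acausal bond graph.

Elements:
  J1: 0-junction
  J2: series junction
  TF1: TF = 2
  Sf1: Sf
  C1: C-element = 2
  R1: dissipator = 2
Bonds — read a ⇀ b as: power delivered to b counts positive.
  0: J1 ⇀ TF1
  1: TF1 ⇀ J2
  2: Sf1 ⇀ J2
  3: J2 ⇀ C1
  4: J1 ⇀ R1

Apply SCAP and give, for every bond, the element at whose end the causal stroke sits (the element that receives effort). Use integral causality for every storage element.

b0 stroke→TF1
b1 stroke→J2
b2 stroke→Sf1
b3 stroke→J2
b4 stroke→J1

#2 →Sf1  (source Sf1 imposes f)
#1 →J2  (J2 flow already set via bond 2)
#3 →J2  (1-jn J2 has f-setter on 2)
#0 →TF1  (TF1: transformer flips bond 1)
#4 →J1  (only one effort-in slot at J1)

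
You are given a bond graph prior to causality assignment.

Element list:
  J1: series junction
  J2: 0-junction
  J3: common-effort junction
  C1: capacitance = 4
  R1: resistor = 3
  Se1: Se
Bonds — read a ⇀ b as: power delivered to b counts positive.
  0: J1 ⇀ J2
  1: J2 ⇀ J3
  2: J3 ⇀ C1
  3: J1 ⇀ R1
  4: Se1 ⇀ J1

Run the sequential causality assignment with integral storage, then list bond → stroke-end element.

bond 4 stroke→J1  (Se1 fixes effort; stroke away)
bond 2 stroke→J3  (prefer integral on C1)
bond 1 stroke→J2  (J3: bond 2 brought effort, rest push out)
bond 0 stroke→J1  (0-jn J2 has e-setter on 1)
bond 3 stroke→R1  (only one flow-in slot at J1)

β0 stroke→J1
β1 stroke→J2
β2 stroke→J3
β3 stroke→R1
β4 stroke→J1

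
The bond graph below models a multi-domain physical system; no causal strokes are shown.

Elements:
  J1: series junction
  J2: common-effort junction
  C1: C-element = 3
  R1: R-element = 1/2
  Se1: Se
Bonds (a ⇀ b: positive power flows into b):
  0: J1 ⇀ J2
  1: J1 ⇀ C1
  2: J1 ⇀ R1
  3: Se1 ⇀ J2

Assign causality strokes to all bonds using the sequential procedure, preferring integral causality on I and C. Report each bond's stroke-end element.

b0 stroke at J1
b1 stroke at J1
b2 stroke at R1
b3 stroke at J2

bond 3 |J2  (Se1 fixes effort; stroke away)
bond 0 |J1  (0-jn J2 has e-setter on 3)
bond 1 |J1  (C1 integral (e out))
bond 2 |R1  (J1: last free bond brings flow in)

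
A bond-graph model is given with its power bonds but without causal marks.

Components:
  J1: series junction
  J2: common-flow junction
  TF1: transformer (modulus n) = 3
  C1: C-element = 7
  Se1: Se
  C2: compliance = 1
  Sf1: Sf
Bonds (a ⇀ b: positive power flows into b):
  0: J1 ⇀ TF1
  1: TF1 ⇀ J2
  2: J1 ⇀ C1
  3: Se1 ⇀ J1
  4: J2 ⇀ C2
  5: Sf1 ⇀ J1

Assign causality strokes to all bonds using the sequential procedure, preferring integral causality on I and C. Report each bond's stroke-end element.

β3 →J1  (Se1 fixes effort; stroke away)
β5 →Sf1  (Sf1 (Sf) sets flow on bond)
β0 →J1  (common-f at J1 fixed by 5)
β2 →J1  (common-f at J1 fixed by 5)
β1 →TF1  (TF1: transformer flips bond 0)
β4 →J2  (J2 flow already set via bond 1)

bond 0 stroke at J1
bond 1 stroke at TF1
bond 2 stroke at J1
bond 3 stroke at J1
bond 4 stroke at J2
bond 5 stroke at Sf1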